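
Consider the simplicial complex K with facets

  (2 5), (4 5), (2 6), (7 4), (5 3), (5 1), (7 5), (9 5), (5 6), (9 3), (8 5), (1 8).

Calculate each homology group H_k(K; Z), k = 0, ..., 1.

H_0 ≅ Z,  H_1 ≅ Z^4.

We work with the vertex ordering 1 < 2 < 3 < 4 < 5 < 6 < 7 < 8 < 9. The simplices of K, each written with vertices in increasing order, are:

  0-simplices (9): [1], [2], [3], [4], [5], [6], [7], [8], [9]
  1-simplices (12): [1,5], [1,8], [2,5], [2,6], [3,5], [3,9], [4,5], [4,7], [5,6], [5,7], [5,8], [5,9]

so the chain groups are C_0 ≅ Z^9, C_1 ≅ Z^12.

The boundary map ∂_1: C_1 → C_0 maps an edge to its endpoints' difference, ∂[p,q] = q − p. For instance
  ∂[1,5] = [5] − [1].
As a 9×12 matrix over Z this has rank 8, with invariant factors (1,1,1,1,1,1,1,1).

Reading off H_k = ker ∂_k / im ∂_{k+1}:

  H_0: rank C_0 − rank ∂_1 = 9 − 8 = 1, and the invariant factors of ∂_1 are all 1, so H_0 ≅ Z.
  H_1: rank ker ∂_1 − rank ∂_2 = (12 − 8) − 0 = 4, and there is no ∂_2, so H_1 ≅ Z^4.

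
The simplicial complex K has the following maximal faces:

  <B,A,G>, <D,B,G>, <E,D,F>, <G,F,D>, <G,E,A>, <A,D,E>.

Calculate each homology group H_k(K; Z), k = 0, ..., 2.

H_0 ≅ Z,  H_1 ≅ Z,  H_2 = 0.

K has 6 vertices, 12 edges, 6 triangles.
rank ∂_0 = 0, rank ∂_1 = 5 ⇒ b_0 = 6 − 0 − 5 = 1; all invariant factors of ∂_1 are 1 so no torsion. So H_0 ≅ Z.
rank ∂_1 = 5, rank ∂_2 = 6 ⇒ b_1 = 12 − 5 − 6 = 1; all invariant factors of ∂_2 are 1 so no torsion. So H_1 ≅ Z.
rank ∂_2 = 6, rank ∂_3 = 0 ⇒ b_2 = 6 − 6 − 0 = 0. So H_2 ≅ 0.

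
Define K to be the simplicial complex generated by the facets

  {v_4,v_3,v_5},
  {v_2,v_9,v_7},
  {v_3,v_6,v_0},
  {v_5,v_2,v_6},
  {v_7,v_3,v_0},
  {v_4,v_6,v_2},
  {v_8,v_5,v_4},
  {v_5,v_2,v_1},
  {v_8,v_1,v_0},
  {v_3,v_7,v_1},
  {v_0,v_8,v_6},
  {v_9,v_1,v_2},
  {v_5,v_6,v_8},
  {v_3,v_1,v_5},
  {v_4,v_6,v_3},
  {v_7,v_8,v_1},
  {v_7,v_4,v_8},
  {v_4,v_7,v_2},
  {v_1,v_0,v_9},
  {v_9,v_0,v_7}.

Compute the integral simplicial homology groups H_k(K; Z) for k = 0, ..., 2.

H_0 ≅ Z,  H_1 ≅ Z ⊕ Z/2Z,  H_2 = 0.

Order the vertices as v_0 < v_1 < v_2 < v_3 < v_4 < v_5 < v_6 < v_7 < v_8 < v_9. Listing each simplex with vertices in this order, K has dimension 2 with simplices:

  0-simplices (10): [v_0], [v_1], [v_2], [v_3], [v_4], [v_5], [v_6], [v_7], [v_8], [v_9]
  1-simplices (30): (30 of them)
  2-simplices (20): (20 of them)

so the chain groups are C_0 ≅ Z^10, C_1 ≅ Z^30, C_2 ≅ Z^20.

∂_1: C_1 → C_0 maps an edge to its endpoints' difference, ∂[p,q] = q − p.
The resulting 10×30 matrix has rank 9, and its Smith normal form has invariant factors (1,1,1,1,1,1,1,1,1).

Boundary ∂_2: C_2 → C_1 acts by ∂[p,q,r] = [q,r] − [p,r] + [p,q]. For instance
  ∂[v_2,v_7,v_9] = [v_7,v_9] − [v_2,v_9] + [v_2,v_7],
  ∂[v_3,v_4,v_6] = [v_4,v_6] − [v_3,v_6] + [v_3,v_4].
As a 30×20 matrix over Z this has rank 20, with invariant factors (1,1,1,1,1,1,1,1,1,1,1,1,1,1,1,1,1,1,1,2).

Now H_k = ker ∂_k / im ∂_{k+1}, so:

  H_0: rank C_0 − rank ∂_1 = 10 − 9 = 1, and the invariant factors of ∂_1 are all 1, so H_0 = Z.
  H_1: rank ker ∂_1 − rank ∂_2 = (30 − 9) − 20 = 1, and ∂_2 has invariant factor 2 > 1, so H_1 = Z ⊕ Z/2Z.
  H_2: rank ker ∂_2 − rank ∂_3 = (20 − 20) − 0 = 0, and there is no ∂_3, so H_2 = 0.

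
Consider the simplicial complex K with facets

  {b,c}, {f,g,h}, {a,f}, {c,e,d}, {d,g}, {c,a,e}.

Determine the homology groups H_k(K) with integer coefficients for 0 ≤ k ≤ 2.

K has 8 vertices, 11 edges, 3 triangles.
rank ∂_0 = 0, rank ∂_1 = 7 ⇒ b_0 = 8 − 0 − 7 = 1; all invariant factors of ∂_1 are 1 so no torsion. So H_0 = Z.
rank ∂_1 = 7, rank ∂_2 = 3 ⇒ b_1 = 11 − 7 − 3 = 1; all invariant factors of ∂_2 are 1 so no torsion. So H_1 = Z.
rank ∂_2 = 3, rank ∂_3 = 0 ⇒ b_2 = 3 − 3 − 0 = 0. So H_2 = 0.

H_0 ≅ Z,  H_1 ≅ Z,  H_2 = 0.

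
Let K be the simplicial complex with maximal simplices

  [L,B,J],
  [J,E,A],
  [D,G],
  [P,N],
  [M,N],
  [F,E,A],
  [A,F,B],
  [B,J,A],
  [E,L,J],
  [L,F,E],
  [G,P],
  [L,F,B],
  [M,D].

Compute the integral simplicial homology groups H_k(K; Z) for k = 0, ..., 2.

Order the vertices as A < B < D < E < F < G < J < L < M < N < P. Listing each simplex with vertices in this order, K has dimension 2 with simplices:

  0-simplices (11): A, B, D, E, F, G, J, L, M, N, P
  1-simplices (17): AB, AE, AF, AJ, BF, BJ, BL, DG, DM, EF, EJ, EL, FL, GP, JL, MN, NP
  2-simplices (8): ABF, ABJ, AEF, AEJ, BFL, BJL, EFL, EJL

giving chain groups C_0 ≅ Z^11, C_1 ≅ Z^17, C_2 ≅ Z^8.

Boundary ∂_1: C_1 → C_0 is given by ∂[p,q] = [q] − [p]. For instance
  ∂BL = L − B.
The 11×17 boundary matrix has rank 9 and Smith normal form diag(1,1,1,1,1,1,1,1,1).

Boundary ∂_2: C_2 → C_1 maps a triangle to the signed sum of its edges. For instance
  ∂AEJ = EJ − AJ + AE,
  ∂BJL = JL − BL + BJ.
The 17×8 boundary matrix has rank 7 and Smith normal form diag(1,1,1,1,1,1,1).

Computing H_k = (kernel of ∂_k) / (image of ∂_{k+1}):

  H_0: rank C_0 − rank ∂_1 = 11 − 9 = 2, and the invariant factors of ∂_1 are all 1, so H_0 ≅ Z^2.
  H_1: rank ker ∂_1 − rank ∂_2 = (17 − 9) − 7 = 1, and the invariant factors of ∂_2 are all 1, so H_1 ≅ Z.
  H_2: rank ker ∂_2 − rank ∂_3 = (8 − 7) − 0 = 1, and there is no ∂_3, so H_2 ≅ Z.

H_0 ≅ Z^2,  H_1 ≅ Z,  H_2 ≅ Z.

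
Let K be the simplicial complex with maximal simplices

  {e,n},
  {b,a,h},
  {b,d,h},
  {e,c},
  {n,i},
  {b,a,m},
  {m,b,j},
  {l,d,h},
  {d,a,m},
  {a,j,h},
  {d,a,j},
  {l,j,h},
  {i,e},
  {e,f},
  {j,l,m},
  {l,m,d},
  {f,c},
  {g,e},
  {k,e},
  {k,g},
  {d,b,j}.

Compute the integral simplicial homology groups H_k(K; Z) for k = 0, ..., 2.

H_0 ≅ Z^2,  H_1 ≅ Z^3 ⊕ Z/2,  H_2 = 0.

Take the total order a < b < c < d < e < f < g < h < i < j < k < l < m < n on the vertex set. Then K (dimension 2) consists of the simplices:

  0-simplices (14): a, b, c, d, e, f, g, h, i, j, k, l, m, n
  1-simplices (27): ab, ad, ah, aj, am, bd, bh, bj, bm, ce, cf, dh, dj, dl, dm, ef, eg, ei, ek, en, gk, hj, hl, in, jl, jm, lm
  2-simplices (12): abh, abm, adj, adm, ahj, bdh, bdj, bjm, dhl, dlm, hjl, jlm

Hence C_0 ≅ Z^14, C_1 ≅ Z^27, C_2 ≅ Z^12.

Boundary ∂_1: C_1 → C_0 maps an edge to its endpoints' difference, ∂[p,q] = q − p.
This gives a 14×27 integer matrix of rank 12; reducing to Smith normal form yields diagonal entries (1,1,1,1,1,1,1,1,1,1,1,1).

The boundary map ∂_2: C_2 → C_1 sends each 2-simplex [p,q,r] to [q,r] − [p,r] + [p,q]. For instance
  ∂dlm = lm − dm + dl,
  ∂bjm = jm − bm + bj.
The resulting 27×12 matrix has rank 12, and its Smith normal form has invariant factors (1,1,1,1,1,1,1,1,1,1,1,2).

From H_k ≅ ker(∂_k) / im(∂_{k+1}) we obtain:

  H_0: rank C_0 − rank ∂_1 = 14 − 12 = 2, and the invariant factors of ∂_1 are all 1, so H_0 = Z^2.
  H_1: rank ker ∂_1 − rank ∂_2 = (27 − 12) − 12 = 3, and ∂_2 has invariant factor 2 > 1, so H_1 = Z^3 ⊕ Z/2.
  H_2: rank ker ∂_2 − rank ∂_3 = (12 − 12) − 0 = 0, and there is no ∂_3, so H_2 = 0.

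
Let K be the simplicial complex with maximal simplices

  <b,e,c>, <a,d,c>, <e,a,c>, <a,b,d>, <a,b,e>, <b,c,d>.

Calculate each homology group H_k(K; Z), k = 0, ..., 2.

Order the vertices as a < b < c < d < e. Listing each simplex with vertices in this order, K has dimension 2 with simplices:

  0-simplices (5): a, b, c, d, e
  1-simplices (9): ab, ac, ad, ae, bc, bd, be, cd, ce
  2-simplices (6): abd, abe, acd, ace, bcd, bce

Hence C_0 ≅ Z^5, C_1 ≅ Z^9, C_2 ≅ Z^6.

The boundary map ∂_1: C_1 → C_0 maps an edge to its endpoints' difference, ∂[p,q] = q − p. For instance
  ∂ab = b − a.
The resulting 5×9 matrix has rank 4, and its Smith normal form has invariant factors (1,1,1,1).

The boundary map ∂_2: C_2 → C_1 acts by ∂[p,q,r] = [q,r] − [p,r] + [p,q]. For instance
  ∂bcd = cd − bd + bc,
  ∂acd = cd − ad + ac.
The 9×6 boundary matrix has rank 5 and Smith normal form diag(1,1,1,1,1).

From H_k ≅ ker(∂_k) / im(∂_{k+1}) we obtain:

  H_0: rank C_0 − rank ∂_1 = 5 − 4 = 1, and the invariant factors of ∂_1 are all 1, so H_0 = Z.
  H_1: rank ker ∂_1 − rank ∂_2 = (9 − 4) − 5 = 0, and the invariant factors of ∂_2 are all 1, so H_1 = 0.
  H_2: rank ker ∂_2 − rank ∂_3 = (6 − 5) − 0 = 1, and there is no ∂_3, so H_2 = Z.

(K is a triangulation of the 2-sphere S^2.)

H_0 ≅ Z,  H_1 = 0,  H_2 ≅ Z.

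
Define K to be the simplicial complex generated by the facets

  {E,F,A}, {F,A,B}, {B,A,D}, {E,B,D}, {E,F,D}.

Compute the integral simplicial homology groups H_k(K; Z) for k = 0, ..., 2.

Fix the vertex order A < B < D < E < F and write every simplex with vertices in increasing order. Then dim K = 2 and the simplices of K are:

  0-simplices (5): A, B, D, E, F
  1-simplices (10): AB, AD, AE, AF, BD, BE, BF, DE, DF, EF
  2-simplices (5): ABD, ABF, AEF, BDE, DEF

giving chain groups C_0 ≅ Z^5, C_1 ≅ Z^10, C_2 ≅ Z^5.

The boundary map ∂_1: C_1 → C_0 sends each edge [p,q] (with p < q) to q − p.
As a 5×10 matrix over Z this has rank 4, with invariant factors (1,1,1,1).

Boundary ∂_2: C_2 → C_1 sends each 2-simplex [p,q,r] to [q,r] − [p,r] + [p,q]. For instance
  ∂ABD = BD − AD + AB,
  ∂DEF = EF − DF + DE.
The resulting 10×5 matrix has rank 5, and its Smith normal form has invariant factors (1,1,1,1,1).

Computing H_k = (kernel of ∂_k) / (image of ∂_{k+1}):

  H_0: rank C_0 − rank ∂_1 = 5 − 4 = 1, and the invariant factors of ∂_1 are all 1, so H_0 = Z.
  H_1: rank ker ∂_1 − rank ∂_2 = (10 − 4) − 5 = 1, and the invariant factors of ∂_2 are all 1, so H_1 = Z.
  H_2: rank ker ∂_2 − rank ∂_3 = (5 − 5) − 0 = 0, and there is no ∂_3, so H_2 = 0.

H_0 = Z,  H_1 = Z,  H_2 = 0.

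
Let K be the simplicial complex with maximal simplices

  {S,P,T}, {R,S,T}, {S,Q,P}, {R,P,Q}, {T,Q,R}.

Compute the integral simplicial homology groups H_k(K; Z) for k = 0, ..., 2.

H_0 ≅ Z,  H_1 ≅ Z,  H_2 = 0.

Order the vertices as P < Q < R < S < T. Listing each simplex with vertices in this order, K has dimension 2 with simplices:

  0-simplices (5): P, Q, R, S, T
  1-simplices (10): PQ, PR, PS, PT, QR, QS, QT, RS, RT, ST
  2-simplices (5): PQR, PQS, PST, QRT, RST

Hence C_0 ≅ Z^5, C_1 ≅ Z^10, C_2 ≅ Z^5.

∂_1: C_1 → C_0 maps an edge to its endpoints' difference, ∂[p,q] = q − p.
As a 5×10 matrix over Z this has rank 4, with invariant factors (1,1,1,1).

∂_2: C_2 → C_1 sends each 2-simplex [p,q,r] to [q,r] − [p,r] + [p,q]. For instance
  ∂PST = ST − PT + PS,
  ∂QRT = RT − QT + QR.
The resulting 10×5 matrix has rank 5, and its Smith normal form has invariant factors (1,1,1,1,1).

From H_k ≅ ker(∂_k) / im(∂_{k+1}) we obtain:

  H_0: rank C_0 − rank ∂_1 = 5 − 4 = 1, and the invariant factors of ∂_1 are all 1, so H_0 = Z.
  H_1: rank ker ∂_1 − rank ∂_2 = (10 − 4) − 5 = 1, and the invariant factors of ∂_2 are all 1, so H_1 = Z.
  H_2: rank ker ∂_2 − rank ∂_3 = (5 − 5) − 0 = 0, and there is no ∂_3, so H_2 = 0.

As a check, the Euler characteristic is 5 − 10 + 5 = 0, which agrees with 1 − 1 + 0 = 0.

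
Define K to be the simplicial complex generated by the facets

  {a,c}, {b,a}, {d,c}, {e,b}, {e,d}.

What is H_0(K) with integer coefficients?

H_0 = Z.

Order the vertices as a < b < c < d < e. Listing each simplex with vertices in this order, K has dimension 1 with simplices:

  0-simplices (5): a, b, c, d, e
  1-simplices (5): ab, ac, be, cd, de

Hence C_0 ≅ Z^5, C_1 ≅ Z^5.

Boundary ∂_1: C_1 → C_0 is given by ∂[p,q] = [q] − [p]. For instance
  ∂cd = d − c.
The resulting 5×5 matrix has rank 4, and its Smith normal form has invariant factors (1,1,1,1).

Computing H_k = (kernel of ∂_k) / (image of ∂_{k+1}):

  H_0: rank C_0 − rank ∂_1 = 5 − 4 = 1, and the invariant factors of ∂_1 are all 1, so H_0 = Z.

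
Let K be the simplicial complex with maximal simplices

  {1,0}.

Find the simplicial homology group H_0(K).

H_0 = Z.

Fix the vertex order 0 < 1 and write every simplex with vertices in increasing order. Then dim K = 1 and the simplices of K are:

  0-simplices (2): [0], [1]
  1-simplices (1): [0,1]

Hence C_0 ≅ Z^2, C_1 ≅ Z^1.

The boundary map ∂_1: C_1 → C_0 maps an edge to its endpoints' difference, ∂[p,q] = q − p. For instance
  ∂[0,1] = [1] − [0].
As a 2×1 matrix over Z this has rank 1, with invariant factors (1).

Now H_k = ker ∂_k / im ∂_{k+1}, so:

  H_0: rank C_0 − rank ∂_1 = 2 − 1 = 1, and the invariant factors of ∂_1 are all 1, so H_0 ≅ Z.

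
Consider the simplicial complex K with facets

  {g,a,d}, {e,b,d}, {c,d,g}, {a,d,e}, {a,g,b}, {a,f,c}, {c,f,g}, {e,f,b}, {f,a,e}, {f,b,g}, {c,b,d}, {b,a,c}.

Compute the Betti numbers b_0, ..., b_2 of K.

b_0 = 1, b_1 = 0, b_2 = 0.

We work with the vertex ordering a < b < c < d < e < f < g. The simplices of K, each written with vertices in increasing order, are:

  0-simplices (7): a, b, c, d, e, f, g
  1-simplices (18): ab, ac, ad, ae, af, ag, bc, bd, be, bf, bg, cd, cf, cg, de, dg, ef, fg
  2-simplices (12): abc, abg, acf, ade, adg, aef, bcd, bde, bef, bfg, cdg, cfg

so the chain groups are C_0 ≅ Z^7, C_1 ≅ Z^18, C_2 ≅ Z^12.

∂_1: C_1 → C_0 sends each edge [p,q] (with p < q) to q − p.
The resulting 7×18 matrix has rank 6, and its Smith normal form has invariant factors (1,1,1,1,1,1).

∂_2: C_2 → C_1 sends each 2-simplex [p,q,r] to [q,r] − [p,r] + [p,q]. For instance
  ∂abc = bc − ac + ab,
  ∂acf = cf − af + ac.
The resulting 18×12 matrix has rank 12, and its Smith normal form has invariant factors (1,1,1,1,1,1,1,1,1,1,1,2).

Now H_k = ker ∂_k / im ∂_{k+1}, so:

  H_0: rank C_0 − rank ∂_1 = 7 − 6 = 1, and the invariant factors of ∂_1 are all 1, so H_0 ≅ Z.
  H_1: rank ker ∂_1 − rank ∂_2 = (18 − 6) − 12 = 0, and ∂_2 has invariant factor 2 > 1, so H_1 ≅ Z/2Z.
  H_2: rank ker ∂_2 − rank ∂_3 = (12 − 12) − 0 = 0, and there is no ∂_3, so H_2 ≅ 0.

Hence the Betti numbers are b_0 = 1, b_1 = 0, b_2 = 0.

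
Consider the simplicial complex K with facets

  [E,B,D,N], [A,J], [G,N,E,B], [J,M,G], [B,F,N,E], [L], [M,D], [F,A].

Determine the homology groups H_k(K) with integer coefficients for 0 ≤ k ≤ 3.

H_0 ≅ Z^2,  H_1 ≅ Z^2,  H_2 = 0,  H_3 = 0.

We work with the vertex ordering A < B < D < E < F < G < J < L < M < N. The simplices of K, each written with vertices in increasing order, are:

  0-simplices (10): A, B, D, E, F, G, J, L, M, N
  1-simplices (18): AF, AJ, BD, BE, BF, BG, BN, DE, DM, DN, EF, EG, EN, FN, GJ, GM, GN, JM
  2-simplices (11): BDE, BDN, BEF, BEG, BEN, BFN, BGN, DEN, EFN, EGN, GJM
  3-simplices (3): BDEN, BEFN, BEGN

giving chain groups C_0 ≅ Z^10, C_1 ≅ Z^18, C_2 ≅ Z^11, C_3 ≅ Z^3.

Boundary ∂_1: C_1 → C_0 maps an edge to its endpoints' difference, ∂[p,q] = q − p. For instance
  ∂BN = N − B.
The 10×18 boundary matrix has rank 8 and Smith normal form diag(1,1,1,1,1,1,1,1).

Boundary ∂_2: C_2 → C_1 sends each 2-simplex [p,q,r] to [q,r] − [p,r] + [p,q]. For instance
  ∂DEN = EN − DN + DE,
  ∂BGN = GN − BN + BG.
The 18×11 boundary matrix has rank 8 and Smith normal form diag(1,1,1,1,1,1,1,1).

∂_3: C_3 → C_2 sends each 3-simplex σ to the alternating sum Σ_i (−1)^i (σ with its i-th vertex removed). For instance
  ∂BEGN = EGN − BGN + BEN − BEG,
  ∂BDEN = DEN − BEN + BDN − BDE.
The resulting 11×3 matrix has rank 3, and its Smith normal form has invariant factors (1,1,1).

Reading off H_k = ker ∂_k / im ∂_{k+1}:

  H_0: rank C_0 − rank ∂_1 = 10 − 8 = 2, and the invariant factors of ∂_1 are all 1, so H_0 ≅ Z^2.
  H_1: rank ker ∂_1 − rank ∂_2 = (18 − 8) − 8 = 2, and the invariant factors of ∂_2 are all 1, so H_1 ≅ Z^2.
  H_2: rank ker ∂_2 − rank ∂_3 = (11 − 8) − 3 = 0, and the invariant factors of ∂_3 are all 1, so H_2 ≅ 0.
  H_3: rank ker ∂_3 − rank ∂_4 = (3 − 3) − 0 = 0, and there is no ∂_4, so H_3 ≅ 0.

As a check, the Euler characteristic is 10 − 18 + 11 − 3 = 0, which agrees with 2 − 2 + 0 − 0 = 0.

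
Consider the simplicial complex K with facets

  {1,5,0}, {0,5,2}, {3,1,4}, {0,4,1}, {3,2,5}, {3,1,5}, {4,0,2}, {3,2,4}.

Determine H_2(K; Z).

H_2 = Z.

Order the vertices as 0 < 1 < 2 < 3 < 4 < 5. Listing each simplex with vertices in this order, K has dimension 2 with simplices:

  0-simplices (6): [0], [1], [2], [3], [4], [5]
  1-simplices (12): [0,1], [0,2], [0,4], [0,5], [1,3], [1,4], [1,5], [2,3], [2,4], [2,5], [3,4], [3,5]
  2-simplices (8): [0,1,4], [0,1,5], [0,2,4], [0,2,5], [1,3,4], [1,3,5], [2,3,4], [2,3,5]

giving chain groups C_0 ≅ Z^6, C_1 ≅ Z^12, C_2 ≅ Z^8.

∂_1: C_1 → C_0 sends each edge [p,q] (with p < q) to q − p.
The 6×12 boundary matrix has rank 5 and Smith normal form diag(1,1,1,1,1).

∂_2: C_2 → C_1 sends each 2-simplex [p,q,r] to [q,r] − [p,r] + [p,q]. For instance
  ∂[2,3,5] = [3,5] − [2,5] + [2,3],
  ∂[1,3,5] = [3,5] − [1,5] + [1,3].
The resulting 12×8 matrix has rank 7, and its Smith normal form has invariant factors (1,1,1,1,1,1,1).

Computing H_k = (kernel of ∂_k) / (image of ∂_{k+1}):

  H_2: rank ker ∂_2 − rank ∂_3 = (8 − 7) − 0 = 1, and there is no ∂_3, so H_2 ≅ Z.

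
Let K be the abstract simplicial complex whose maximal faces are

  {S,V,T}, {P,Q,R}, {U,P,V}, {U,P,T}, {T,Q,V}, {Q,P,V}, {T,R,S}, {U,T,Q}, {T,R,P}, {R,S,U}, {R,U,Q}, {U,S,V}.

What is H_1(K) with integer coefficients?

H_1 ≅ Z/2.

Fix the vertex order P < Q < R < S < T < U < V and write every simplex with vertices in increasing order. Then dim K = 2 and the simplices of K are:

  0-simplices (7): P, Q, R, S, T, U, V
  1-simplices (18): PQ, PR, PT, PU, PV, QR, QT, QU, QV, RS, RT, RU, ST, SU, SV, TU, TV, UV
  2-simplices (12): PQR, PQV, PRT, PTU, PUV, QRU, QTU, QTV, RST, RSU, STV, SUV

Hence C_0 ≅ Z^7, C_1 ≅ Z^18, C_2 ≅ Z^12.

The boundary map ∂_1: C_1 → C_0 is given by ∂[p,q] = [q] − [p]. For instance
  ∂QV = V − Q.
The 7×18 boundary matrix has rank 6 and Smith normal form diag(1,1,1,1,1,1).

The boundary map ∂_2: C_2 → C_1 acts by ∂[p,q,r] = [q,r] − [p,r] + [p,q]. For instance
  ∂PQR = QR − PR + PQ,
  ∂QTU = TU − QU + QT.
The resulting 18×12 matrix has rank 12, and its Smith normal form has invariant factors (1,1,1,1,1,1,1,1,1,1,1,2).

Now H_k = ker ∂_k / im ∂_{k+1}, so:

  H_1: rank ker ∂_1 − rank ∂_2 = (18 − 6) − 12 = 0, and ∂_2 has invariant factor 2 > 1, so H_1 = Z/2.

(K is a triangulation of the real projective plane RP^2.)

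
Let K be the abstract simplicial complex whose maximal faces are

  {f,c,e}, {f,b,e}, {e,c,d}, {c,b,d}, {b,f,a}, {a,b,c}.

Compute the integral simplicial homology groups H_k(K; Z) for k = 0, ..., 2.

H_0 ≅ Z,  H_1 ≅ Z,  H_2 = 0.

K has 6 vertices, 12 edges, 6 triangles.
rank ∂_0 = 0, rank ∂_1 = 5 ⇒ b_0 = 6 − 0 − 5 = 1; all invariant factors of ∂_1 are 1 so no torsion. So H_0 ≅ Z.
rank ∂_1 = 5, rank ∂_2 = 6 ⇒ b_1 = 12 − 5 − 6 = 1; all invariant factors of ∂_2 are 1 so no torsion. So H_1 ≅ Z.
rank ∂_2 = 6, rank ∂_3 = 0 ⇒ b_2 = 6 − 6 − 0 = 0. So H_2 ≅ 0.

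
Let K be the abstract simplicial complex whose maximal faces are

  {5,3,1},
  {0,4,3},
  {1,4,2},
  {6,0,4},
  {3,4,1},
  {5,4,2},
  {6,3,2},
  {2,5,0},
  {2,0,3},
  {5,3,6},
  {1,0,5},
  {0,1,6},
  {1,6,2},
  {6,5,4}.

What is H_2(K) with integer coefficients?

Order the vertices as 0 < 1 < 2 < 3 < 4 < 5 < 6. Listing each simplex with vertices in this order, K has dimension 2 with simplices:

  0-simplices (7): [0], [1], [2], [3], [4], [5], [6]
  1-simplices (21): [0,1], [0,2], [0,3], [0,4], [0,5], [0,6], [1,2], [1,3], [1,4], [1,5], [1,6], [2,3], [2,4], [2,5], [2,6], [3,4], [3,5], [3,6], [4,5], [4,6], [5,6]
  2-simplices (14): [0,1,5], [0,1,6], [0,2,3], [0,2,5], [0,3,4], [0,4,6], [1,2,4], [1,2,6], [1,3,4], [1,3,5], [2,3,6], [2,4,5], [3,5,6], [4,5,6]

Hence C_0 ≅ Z^7, C_1 ≅ Z^21, C_2 ≅ Z^14.

∂_1: C_1 → C_0 is given by ∂[p,q] = [q] − [p]. For instance
  ∂[0,6] = [6] − [0].
The resulting 7×21 matrix has rank 6, and its Smith normal form has invariant factors (1,1,1,1,1,1).

Boundary ∂_2: C_2 → C_1 acts by ∂[p,q,r] = [q,r] − [p,r] + [p,q]. For instance
  ∂[0,2,5] = [2,5] − [0,5] + [0,2],
  ∂[4,5,6] = [5,6] − [4,6] + [4,5].
This gives a 21×14 integer matrix of rank 13; reducing to Smith normal form yields diagonal entries (1,1,1,1,1,1,1,1,1,1,1,1,1).

Computing H_k = (kernel of ∂_k) / (image of ∂_{k+1}):

  H_2: rank ker ∂_2 − rank ∂_3 = (14 − 13) − 0 = 1, and there is no ∂_3, so H_2 = Z.

H_2 = Z.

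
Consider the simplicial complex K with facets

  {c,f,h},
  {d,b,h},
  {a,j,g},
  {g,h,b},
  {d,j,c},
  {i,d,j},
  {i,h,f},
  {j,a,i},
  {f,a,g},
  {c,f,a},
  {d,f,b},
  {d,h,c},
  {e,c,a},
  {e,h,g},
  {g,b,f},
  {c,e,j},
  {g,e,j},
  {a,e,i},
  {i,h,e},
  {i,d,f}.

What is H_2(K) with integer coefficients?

Take the total order a < b < c < d < e < f < g < h < i < j on the vertex set. Then K (dimension 2) consists of the simplices:

  0-simplices (10): a, b, c, d, e, f, g, h, i, j
  1-simplices (30): ac, ae, af, ag, ai, aj, bd, bf, bg, bh, cd, ce, cf, ch, cj, df, dh, di, dj, eg, eh, ei, ej, fg, fh, fi, gh, gj, hi, ij
  2-simplices (20): ace, acf, aei, afg, agj, aij, bdf, bdh, bfg, bgh, cdh, cdj, cej, cfh, dfi, dij, egh, egj, ehi, fhi

so the chain groups are C_0 ≅ Z^10, C_1 ≅ Z^30, C_2 ≅ Z^20.

∂_1: C_1 → C_0 sends each edge [p,q] (with p < q) to q − p. For instance
  ∂df = f − d.
As a 10×30 matrix over Z this has rank 9, with invariant factors (1,1,1,1,1,1,1,1,1).

∂_2: C_2 → C_1 sends each 2-simplex [p,q,r] to [q,r] − [p,r] + [p,q]. For instance
  ∂cdh = dh − ch + cd,
  ∂dij = ij − dj + di.
This gives a 30×20 integer matrix of rank 20; reducing to Smith normal form yields diagonal entries (1,1,1,1,1,1,1,1,1,1,1,1,1,1,1,1,1,1,1,2).

From H_k ≅ ker(∂_k) / im(∂_{k+1}) we obtain:

  H_2: rank ker ∂_2 − rank ∂_3 = (20 − 20) − 0 = 0, and there is no ∂_3, so H_2 ≅ 0.

(K is a triangulation of the Klein bottle.)

H_2 ≅ 0.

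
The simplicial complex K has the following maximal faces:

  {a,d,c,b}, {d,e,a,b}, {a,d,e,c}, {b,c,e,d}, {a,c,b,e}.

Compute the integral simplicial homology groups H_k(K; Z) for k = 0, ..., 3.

Order the vertices as a < b < c < d < e. Listing each simplex with vertices in this order, K has dimension 3 with simplices:

  0-simplices (5): a, b, c, d, e
  1-simplices (10): ab, ac, ad, ae, bc, bd, be, cd, ce, de
  2-simplices (10): abc, abd, abe, acd, ace, ade, bcd, bce, bde, cde
  3-simplices (5): abcd, abce, abde, acde, bcde

giving chain groups C_0 ≅ Z^5, C_1 ≅ Z^10, C_2 ≅ Z^10, C_3 ≅ Z^5.

∂_1: C_1 → C_0 sends each edge [p,q] (with p < q) to q − p.
As a 5×10 matrix over Z this has rank 4, with invariant factors (1,1,1,1).

∂_2: C_2 → C_1 acts by ∂[p,q,r] = [q,r] − [p,r] + [p,q]. For instance
  ∂acd = cd − ad + ac,
  ∂abd = bd − ad + ab.
This gives a 10×10 integer matrix of rank 6; reducing to Smith normal form yields diagonal entries (1,1,1,1,1,1).

The boundary map ∂_3: C_3 → C_2 sends each 3-simplex σ to the alternating sum Σ_i (−1)^i (σ with its i-th vertex removed). For instance
  ∂abcd = bcd − acd + abd − abc,
  ∂abce = bce − ace + abe − abc.
As a 10×5 matrix over Z this has rank 4, with invariant factors (1,1,1,1).

From H_k ≅ ker(∂_k) / im(∂_{k+1}) we obtain:

  H_0: rank C_0 − rank ∂_1 = 5 − 4 = 1, and the invariant factors of ∂_1 are all 1, so H_0 ≅ Z.
  H_1: rank ker ∂_1 − rank ∂_2 = (10 − 4) − 6 = 0, and the invariant factors of ∂_2 are all 1, so H_1 ≅ 0.
  H_2: rank ker ∂_2 − rank ∂_3 = (10 − 6) − 4 = 0, and the invariant factors of ∂_3 are all 1, so H_2 ≅ 0.
  H_3: rank ker ∂_3 − rank ∂_4 = (5 − 4) − 0 = 1, and there is no ∂_4, so H_3 ≅ Z.

H_0 = Z,  H_1 = 0,  H_2 = 0,  H_3 = Z.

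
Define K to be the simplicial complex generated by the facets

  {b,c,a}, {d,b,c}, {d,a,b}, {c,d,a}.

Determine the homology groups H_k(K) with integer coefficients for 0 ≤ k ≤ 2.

Take the total order a < b < c < d on the vertex set. Then K (dimension 2) consists of the simplices:

  0-simplices (4): a, b, c, d
  1-simplices (6): ab, ac, ad, bc, bd, cd
  2-simplices (4): abc, abd, acd, bcd

Hence C_0 ≅ Z^4, C_1 ≅ Z^6, C_2 ≅ Z^4.

Boundary ∂_1: C_1 → C_0 sends each edge [p,q] (with p < q) to q − p.
The resulting 4×6 matrix has rank 3, and its Smith normal form has invariant factors (1,1,1).

∂_2: C_2 → C_1 sends each 2-simplex [p,q,r] to [q,r] − [p,r] + [p,q]. For instance
  ∂bcd = cd − bd + bc,
  ∂acd = cd − ad + ac.
The resulting 6×4 matrix has rank 3, and its Smith normal form has invariant factors (1,1,1).

Reading off H_k = ker ∂_k / im ∂_{k+1}:

  H_0: rank C_0 − rank ∂_1 = 4 − 3 = 1, and the invariant factors of ∂_1 are all 1, so H_0 = Z.
  H_1: rank ker ∂_1 − rank ∂_2 = (6 − 3) − 3 = 0, and the invariant factors of ∂_2 are all 1, so H_1 = 0.
  H_2: rank ker ∂_2 − rank ∂_3 = (4 − 3) − 0 = 1, and there is no ∂_3, so H_2 = Z.

H_0 ≅ Z,  H_1 = 0,  H_2 ≅ Z.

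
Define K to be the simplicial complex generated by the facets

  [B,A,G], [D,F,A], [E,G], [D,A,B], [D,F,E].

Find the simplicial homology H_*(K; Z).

H_0 ≅ Z,  H_1 ≅ Z,  H_2 = 0.

Order the vertices as A < B < D < E < F < G. Listing each simplex with vertices in this order, K has dimension 2 with simplices:

  0-simplices (6): A, B, D, E, F, G
  1-simplices (10): AB, AD, AF, AG, BD, BG, DE, DF, EF, EG
  2-simplices (4): ABD, ABG, ADF, DEF

so the chain groups are C_0 ≅ Z^6, C_1 ≅ Z^10, C_2 ≅ Z^4.

Boundary ∂_1: C_1 → C_0 sends each edge [p,q] (with p < q) to q − p.
The resulting 6×10 matrix has rank 5, and its Smith normal form has invariant factors (1,1,1,1,1).

The boundary map ∂_2: C_2 → C_1 maps a triangle to the signed sum of its edges. For instance
  ∂ABG = BG − AG + AB,
  ∂ADF = DF − AF + AD.
This gives a 10×4 integer matrix of rank 4; reducing to Smith normal form yields diagonal entries (1,1,1,1).

Computing H_k = (kernel of ∂_k) / (image of ∂_{k+1}):

  H_0: rank C_0 − rank ∂_1 = 6 − 5 = 1, and the invariant factors of ∂_1 are all 1, so H_0 ≅ Z.
  H_1: rank ker ∂_1 − rank ∂_2 = (10 − 5) − 4 = 1, and the invariant factors of ∂_2 are all 1, so H_1 ≅ Z.
  H_2: rank ker ∂_2 − rank ∂_3 = (4 − 4) − 0 = 0, and there is no ∂_3, so H_2 ≅ 0.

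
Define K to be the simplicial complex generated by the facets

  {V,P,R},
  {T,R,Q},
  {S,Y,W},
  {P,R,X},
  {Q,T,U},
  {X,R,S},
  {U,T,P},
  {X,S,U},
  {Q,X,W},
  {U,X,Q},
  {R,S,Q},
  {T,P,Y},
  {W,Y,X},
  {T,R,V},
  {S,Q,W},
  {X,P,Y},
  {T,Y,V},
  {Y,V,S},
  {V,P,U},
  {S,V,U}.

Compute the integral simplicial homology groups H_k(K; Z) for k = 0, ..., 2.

K has 10 vertices, 30 edges, 20 triangles.
rank ∂_0 = 0, rank ∂_1 = 9 ⇒ b_0 = 10 − 0 − 9 = 1; all invariant factors of ∂_1 are 1 so no torsion. So H_0 = Z.
rank ∂_1 = 9, rank ∂_2 = 20 ⇒ b_1 = 30 − 9 − 20 = 1; ∂_2 has invariant factor(s) [2] giving torsion. So H_1 = Z ⊕ Z_2.
rank ∂_2 = 20, rank ∂_3 = 0 ⇒ b_2 = 20 − 20 − 0 = 0. So H_2 = 0.

H_0 ≅ Z,  H_1 ≅ Z ⊕ Z_2,  H_2 = 0.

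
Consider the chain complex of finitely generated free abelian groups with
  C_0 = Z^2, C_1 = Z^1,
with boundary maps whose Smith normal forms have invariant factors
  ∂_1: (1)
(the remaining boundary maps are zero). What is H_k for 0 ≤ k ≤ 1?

H_0: b_0 = 2 − 0 − 1 = 1; torsion from ∂_1 factors > 1: none. So H_0 ≅ Z.
H_1: b_1 = 1 − 1 − 0 = 0; torsion from ∂_2 factors > 1: none. So H_1 ≅ 0.

H_0 ≅ Z,  H_1 = 0.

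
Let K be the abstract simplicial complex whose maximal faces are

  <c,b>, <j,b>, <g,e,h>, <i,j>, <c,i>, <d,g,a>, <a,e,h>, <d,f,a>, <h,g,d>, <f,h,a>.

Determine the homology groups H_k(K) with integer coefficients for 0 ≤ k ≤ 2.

H_0 ≅ Z^2,  H_1 ≅ Z^2,  H_2 = 0.

Order the vertices as a < b < c < d < e < f < g < h < i < j. Listing each simplex with vertices in this order, K has dimension 2 with simplices:

  0-simplices (10): a, b, c, d, e, f, g, h, i, j
  1-simplices (16): ad, ae, af, ag, ah, bc, bj, ci, df, dg, dh, eg, eh, fh, gh, ij
  2-simplices (6): adf, adg, aeh, afh, dgh, egh

so the chain groups are C_0 ≅ Z^10, C_1 ≅ Z^16, C_2 ≅ Z^6.

The boundary map ∂_1: C_1 → C_0 maps an edge to its endpoints' difference, ∂[p,q] = q − p. For instance
  ∂gh = h − g.
As a 10×16 matrix over Z this has rank 8, with invariant factors (1,1,1,1,1,1,1,1).

The boundary map ∂_2: C_2 → C_1 sends each 2-simplex [p,q,r] to [q,r] − [p,r] + [p,q]. For instance
  ∂afh = fh − ah + af,
  ∂egh = gh − eh + eg.
The 16×6 boundary matrix has rank 6 and Smith normal form diag(1,1,1,1,1,1).

Now H_k = ker ∂_k / im ∂_{k+1}, so:

  H_0: rank C_0 − rank ∂_1 = 10 − 8 = 2, and the invariant factors of ∂_1 are all 1, so H_0 ≅ Z^2.
  H_1: rank ker ∂_1 − rank ∂_2 = (16 − 8) − 6 = 2, and the invariant factors of ∂_2 are all 1, so H_1 ≅ Z^2.
  H_2: rank ker ∂_2 − rank ∂_3 = (6 − 6) − 0 = 0, and there is no ∂_3, so H_2 ≅ 0.

As a check, the Euler characteristic is 10 − 16 + 6 = 0, which agrees with 2 − 2 + 0 = 0.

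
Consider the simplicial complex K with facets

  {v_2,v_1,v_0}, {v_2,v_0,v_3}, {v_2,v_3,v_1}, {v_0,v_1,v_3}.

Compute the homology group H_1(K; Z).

K has 4 vertices, 6 edges, 4 triangles.
rank ∂_1 = 3, rank ∂_2 = 3 ⇒ b_1 = 6 − 3 − 3 = 0; all invariant factors of ∂_2 are 1 so no torsion. So H_1 ≅ 0.

H_1 ≅ 0.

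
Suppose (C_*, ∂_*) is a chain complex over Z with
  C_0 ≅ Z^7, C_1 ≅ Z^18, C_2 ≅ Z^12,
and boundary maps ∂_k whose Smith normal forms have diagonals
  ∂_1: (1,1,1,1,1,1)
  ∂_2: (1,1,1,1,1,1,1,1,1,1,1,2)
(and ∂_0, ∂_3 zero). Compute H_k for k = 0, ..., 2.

H_0 = Z,  H_1 = Z/2,  H_2 = 0.

H_0: b_0 = 7 − 0 − 6 = 1; torsion from ∂_1 factors > 1: none. So H_0 = Z.
H_1: b_1 = 18 − 6 − 12 = 0; torsion from ∂_2 factors > 1: [2]. So H_1 = Z/2.
H_2: b_2 = 12 − 12 − 0 = 0; torsion from ∂_3 factors > 1: none. So H_2 = 0.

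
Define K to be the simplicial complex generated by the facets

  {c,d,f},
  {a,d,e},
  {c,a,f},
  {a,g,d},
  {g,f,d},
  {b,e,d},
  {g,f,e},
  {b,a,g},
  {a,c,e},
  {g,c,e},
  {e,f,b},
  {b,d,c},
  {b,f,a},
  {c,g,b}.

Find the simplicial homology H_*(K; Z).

H_0 = Z,  H_1 = Z^2,  H_2 = Z.

K has 7 vertices, 21 edges, 14 triangles.
rank ∂_0 = 0, rank ∂_1 = 6 ⇒ b_0 = 7 − 0 − 6 = 1; all invariant factors of ∂_1 are 1 so no torsion. So H_0 = Z.
rank ∂_1 = 6, rank ∂_2 = 13 ⇒ b_1 = 21 − 6 − 13 = 2; all invariant factors of ∂_2 are 1 so no torsion. So H_1 = Z^2.
rank ∂_2 = 13, rank ∂_3 = 0 ⇒ b_2 = 14 − 13 − 0 = 1. So H_2 = Z.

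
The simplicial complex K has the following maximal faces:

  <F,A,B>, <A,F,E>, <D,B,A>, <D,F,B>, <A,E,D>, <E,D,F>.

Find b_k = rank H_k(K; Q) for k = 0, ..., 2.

K has 5 vertices, 9 edges, 6 triangles.
rank ∂_0 = 0, rank ∂_1 = 4 ⇒ b_0 = 5 − 0 − 4 = 1; all invariant factors of ∂_1 are 1 so no torsion. So H_0 = Z.
rank ∂_1 = 4, rank ∂_2 = 5 ⇒ b_1 = 9 − 4 − 5 = 0; all invariant factors of ∂_2 are 1 so no torsion. So H_1 = 0.
rank ∂_2 = 5, rank ∂_3 = 0 ⇒ b_2 = 6 − 5 − 0 = 1. So H_2 = Z.

b_0 = 1, b_1 = 0, b_2 = 1.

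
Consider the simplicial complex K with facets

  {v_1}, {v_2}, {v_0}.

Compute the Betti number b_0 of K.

Fix the vertex order v_0 < v_1 < v_2 and write every simplex with vertices in increasing order. Then dim K = 0 and the simplices of K are:

  0-simplices (3): [v_0], [v_1], [v_2]

Hence C_0 ≅ Z^3.

Computing H_k = (kernel of ∂_k) / (image of ∂_{k+1}):

  H_0: rank C_0 − rank ∂_1 = 3 − 0 = 3, and there is no ∂_1, so H_0 = Z^3.

Hence the Betti numbers are b_0 = 3.

b_0 = 3.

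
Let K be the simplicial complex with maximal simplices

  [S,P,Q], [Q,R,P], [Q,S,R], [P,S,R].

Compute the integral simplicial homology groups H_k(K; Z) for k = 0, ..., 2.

H_0 ≅ Z,  H_1 = 0,  H_2 ≅ Z.

Fix the vertex order P < Q < R < S and write every simplex with vertices in increasing order. Then dim K = 2 and the simplices of K are:

  0-simplices (4): P, Q, R, S
  1-simplices (6): PQ, PR, PS, QR, QS, RS
  2-simplices (4): PQR, PQS, PRS, QRS

giving chain groups C_0 ≅ Z^4, C_1 ≅ Z^6, C_2 ≅ Z^4.

∂_1: C_1 → C_0 is given by ∂[p,q] = [q] − [p].
The resulting 4×6 matrix has rank 3, and its Smith normal form has invariant factors (1,1,1).

The boundary map ∂_2: C_2 → C_1 acts by ∂[p,q,r] = [q,r] − [p,r] + [p,q]. For instance
  ∂PQR = QR − PR + PQ,
  ∂QRS = RS − QS + QR.
This gives a 6×4 integer matrix of rank 3; reducing to Smith normal form yields diagonal entries (1,1,1).

Computing H_k = (kernel of ∂_k) / (image of ∂_{k+1}):

  H_0: rank C_0 − rank ∂_1 = 4 − 3 = 1, and the invariant factors of ∂_1 are all 1, so H_0 ≅ Z.
  H_1: rank ker ∂_1 − rank ∂_2 = (6 − 3) − 3 = 0, and the invariant factors of ∂_2 are all 1, so H_1 ≅ 0.
  H_2: rank ker ∂_2 − rank ∂_3 = (4 − 3) − 0 = 1, and there is no ∂_3, so H_2 ≅ Z.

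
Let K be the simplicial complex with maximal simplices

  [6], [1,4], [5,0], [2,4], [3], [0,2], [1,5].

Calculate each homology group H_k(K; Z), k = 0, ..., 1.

H_0 = Z^3,  H_1 = Z.

Take the total order 0 < 1 < 2 < 3 < 4 < 5 < 6 on the vertex set. Then K (dimension 1) consists of the simplices:

  0-simplices (7): [0], [1], [2], [3], [4], [5], [6]
  1-simplices (5): [0,2], [0,5], [1,4], [1,5], [2,4]

so the chain groups are C_0 ≅ Z^7, C_1 ≅ Z^5.

The boundary map ∂_1: C_1 → C_0 sends each edge [p,q] (with p < q) to q − p.
As a 7×5 matrix over Z this has rank 4, with invariant factors (1,1,1,1).

From H_k ≅ ker(∂_k) / im(∂_{k+1}) we obtain:

  H_0: rank C_0 − rank ∂_1 = 7 − 4 = 3, and the invariant factors of ∂_1 are all 1, so H_0 = Z^3.
  H_1: rank ker ∂_1 − rank ∂_2 = (5 − 4) − 0 = 1, and there is no ∂_2, so H_1 = Z.

(K is a triangulation of the disjoint union of a set of 2 points and the circle S^1.)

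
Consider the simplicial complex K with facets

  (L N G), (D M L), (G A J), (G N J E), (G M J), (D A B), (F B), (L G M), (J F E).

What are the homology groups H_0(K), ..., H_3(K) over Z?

We work with the vertex ordering A < B < D < E < F < G < J < L < M < N. The simplices of K, each written with vertices in increasing order, are:

  0-simplices (10): A, B, D, E, F, G, J, L, M, N
  1-simplices (21): AB, AD, AG, AJ, BD, BF, DL, DM, EF, EG, EJ, EN, FJ, GJ, GL, GM, GN, JM, JN, LM, LN
  2-simplices (11): ABD, AGJ, DLM, EFJ, EGJ, EGN, EJN, GJM, GJN, GLM, GLN
  3-simplices (1): EGJN

giving chain groups C_0 ≅ Z^10, C_1 ≅ Z^21, C_2 ≅ Z^11, C_3 ≅ Z^1.

∂_1: C_1 → C_0 sends each edge [p,q] (with p < q) to q − p. For instance
  ∂EN = N − E.
This gives a 10×21 integer matrix of rank 9; reducing to Smith normal form yields diagonal entries (1,1,1,1,1,1,1,1,1).

Boundary ∂_2: C_2 → C_1 sends each 2-simplex [p,q,r] to [q,r] − [p,r] + [p,q]. For instance
  ∂DLM = LM − DM + DL,
  ∂GJM = JM − GM + GJ.
The resulting 21×11 matrix has rank 10, and its Smith normal form has invariant factors (1,1,1,1,1,1,1,1,1,1).

Boundary ∂_3: C_3 → C_2 sends each 3-simplex σ to the alternating sum Σ_i (−1)^i (σ with its i-th vertex removed). For instance
  ∂EGJN = GJN − EJN + EGN − EGJ.
As a 11×1 matrix over Z this has rank 1, with invariant factors (1).

Reading off H_k = ker ∂_k / im ∂_{k+1}:

  H_0: rank C_0 − rank ∂_1 = 10 − 9 = 1, and the invariant factors of ∂_1 are all 1, so H_0 = Z.
  H_1: rank ker ∂_1 − rank ∂_2 = (21 − 9) − 10 = 2, and the invariant factors of ∂_2 are all 1, so H_1 = Z^2.
  H_2: rank ker ∂_2 − rank ∂_3 = (11 − 10) − 1 = 0, and the invariant factors of ∂_3 are all 1, so H_2 = 0.
  H_3: rank ker ∂_3 − rank ∂_4 = (1 − 1) − 0 = 0, and there is no ∂_4, so H_3 = 0.

H_0 ≅ Z,  H_1 ≅ Z^2,  H_2 = 0,  H_3 = 0.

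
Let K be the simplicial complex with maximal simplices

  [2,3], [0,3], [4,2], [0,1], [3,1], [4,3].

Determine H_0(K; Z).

H_0 = Z.

K has 5 vertices, 6 edges.
rank ∂_0 = 0, rank ∂_1 = 4 ⇒ b_0 = 5 − 0 − 4 = 1; all invariant factors of ∂_1 are 1 so no torsion. So H_0 ≅ Z.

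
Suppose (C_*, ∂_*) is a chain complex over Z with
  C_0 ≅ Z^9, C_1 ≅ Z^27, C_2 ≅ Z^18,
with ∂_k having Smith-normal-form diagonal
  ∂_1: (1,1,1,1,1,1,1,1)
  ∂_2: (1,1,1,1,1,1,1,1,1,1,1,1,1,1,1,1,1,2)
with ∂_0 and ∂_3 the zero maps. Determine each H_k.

H_0: b_0 = 9 − 0 − 8 = 1; torsion from ∂_1 factors > 1: none. So H_0 = Z.
H_1: b_1 = 27 − 8 − 18 = 1; torsion from ∂_2 factors > 1: [2]. So H_1 = Z ⊕ Z/2.
H_2: b_2 = 18 − 18 − 0 = 0; torsion from ∂_3 factors > 1: none. So H_2 = 0.

H_0 = Z,  H_1 = Z ⊕ Z/2,  H_2 = 0.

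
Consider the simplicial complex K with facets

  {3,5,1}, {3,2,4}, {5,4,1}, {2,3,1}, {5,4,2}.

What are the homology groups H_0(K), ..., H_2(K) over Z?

H_0 = Z,  H_1 = Z,  H_2 = 0.

Take the total order 1 < 2 < 3 < 4 < 5 on the vertex set. Then K (dimension 2) consists of the simplices:

  0-simplices (5): [1], [2], [3], [4], [5]
  1-simplices (10): [1,2], [1,3], [1,4], [1,5], [2,3], [2,4], [2,5], [3,4], [3,5], [4,5]
  2-simplices (5): [1,2,3], [1,3,5], [1,4,5], [2,3,4], [2,4,5]

so the chain groups are C_0 ≅ Z^5, C_1 ≅ Z^10, C_2 ≅ Z^5.

∂_1: C_1 → C_0 maps an edge to its endpoints' difference, ∂[p,q] = q − p. For instance
  ∂[1,5] = [5] − [1].
This gives a 5×10 integer matrix of rank 4; reducing to Smith normal form yields diagonal entries (1,1,1,1).

Boundary ∂_2: C_2 → C_1 acts by ∂[p,q,r] = [q,r] − [p,r] + [p,q]. For instance
  ∂[2,4,5] = [4,5] − [2,5] + [2,4],
  ∂[2,3,4] = [3,4] − [2,4] + [2,3].
The 10×5 boundary matrix has rank 5 and Smith normal form diag(1,1,1,1,1).

Now H_k = ker ∂_k / im ∂_{k+1}, so:

  H_0: rank C_0 − rank ∂_1 = 5 − 4 = 1, and the invariant factors of ∂_1 are all 1, so H_0 = Z.
  H_1: rank ker ∂_1 − rank ∂_2 = (10 − 4) − 5 = 1, and the invariant factors of ∂_2 are all 1, so H_1 = Z.
  H_2: rank ker ∂_2 − rank ∂_3 = (5 − 5) − 0 = 0, and there is no ∂_3, so H_2 = 0.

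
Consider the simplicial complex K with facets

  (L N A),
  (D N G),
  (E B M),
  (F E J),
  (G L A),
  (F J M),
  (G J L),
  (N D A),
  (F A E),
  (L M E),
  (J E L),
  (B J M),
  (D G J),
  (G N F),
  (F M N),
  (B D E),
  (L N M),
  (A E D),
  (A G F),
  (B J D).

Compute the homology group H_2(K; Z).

H_2 = 0.

We work with the vertex ordering A < B < D < E < F < G < J < L < M < N. The simplices of K, each written with vertices in increasing order, are:

  0-simplices (10): A, B, D, E, F, G, J, L, M, N
  1-simplices (30): AD, AE, AF, AG, AL, AN, BD, BE, BJ, BM, DE, DG, DJ, DN, EF, EJ, EL, EM, FG, FJ, FM, FN, GJ, GL, GN, JL, JM, LM, LN, MN
  2-simplices (20): ADE, ADN, AEF, AFG, AGL, ALN, BDE, BDJ, BEM, BJM, DGJ, DGN, EFJ, EJL, ELM, FGN, FJM, FMN, GJL, LMN

giving chain groups C_0 ≅ Z^10, C_1 ≅ Z^30, C_2 ≅ Z^20.

Boundary ∂_1: C_1 → C_0 is given by ∂[p,q] = [q] − [p]. For instance
  ∂LM = M − L.
The resulting 10×30 matrix has rank 9, and its Smith normal form has invariant factors (1,1,1,1,1,1,1,1,1).

∂_2: C_2 → C_1 sends each 2-simplex [p,q,r] to [q,r] − [p,r] + [p,q]. For instance
  ∂AEF = EF − AF + AE,
  ∂FMN = MN − FN + FM.
The 30×20 boundary matrix has rank 20 and Smith normal form diag(1,1,1,1,1,1,1,1,1,1,1,1,1,1,1,1,1,1,1,2).

Now H_k = ker ∂_k / im ∂_{k+1}, so:

  H_2: rank ker ∂_2 − rank ∂_3 = (20 − 20) − 0 = 0, and there is no ∂_3, so H_2 ≅ 0.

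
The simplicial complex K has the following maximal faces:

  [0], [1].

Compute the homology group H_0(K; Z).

Take the total order 0 < 1 on the vertex set. Then K (dimension 0) consists of the simplices:

  0-simplices (2): [0], [1]

Hence C_0 ≅ Z^2.

From H_k ≅ ker(∂_k) / im(∂_{k+1}) we obtain:

  H_0: rank C_0 − rank ∂_1 = 2 − 0 = 2, and there is no ∂_1, so H_0 ≅ Z^2.

(K is a triangulation of a set of 2 points.)

H_0 ≅ Z^2.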